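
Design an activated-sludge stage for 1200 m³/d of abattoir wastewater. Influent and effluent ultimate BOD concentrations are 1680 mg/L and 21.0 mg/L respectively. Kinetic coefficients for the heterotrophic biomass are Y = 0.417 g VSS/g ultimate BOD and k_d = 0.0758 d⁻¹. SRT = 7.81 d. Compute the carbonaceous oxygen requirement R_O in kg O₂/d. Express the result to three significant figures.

R_O ≈ 1250 kg O₂/d

Correct the yield for decay: Y_obs = Y/(1 + k_d θ_c) = 0.417 / (1 + 0.0758 × 7.81) = 0.417 / 1.592 = 0.2619.
Mass of ultimate BOD removed per day: Q(S₀ − S) = 1200 × 1659 g/m³ = 1991 kg/d.
Net sludge production P_X = 0.2619 × 1991 = 521.5 kg VSS/d.
R_O = Q·ΔS − 1.42 P_X = 1991 − 740.5 = 1250 kg O₂/d.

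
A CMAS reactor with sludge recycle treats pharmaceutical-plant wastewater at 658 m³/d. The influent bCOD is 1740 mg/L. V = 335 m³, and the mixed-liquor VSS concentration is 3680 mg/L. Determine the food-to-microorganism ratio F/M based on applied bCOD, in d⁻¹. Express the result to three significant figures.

F/M = applied load / biomass = Q·S₀/(V·X) = 658 × 1740 / (335.0 × 3680) = 0.9287 d⁻¹.

F/M ≈ 0.929 d⁻¹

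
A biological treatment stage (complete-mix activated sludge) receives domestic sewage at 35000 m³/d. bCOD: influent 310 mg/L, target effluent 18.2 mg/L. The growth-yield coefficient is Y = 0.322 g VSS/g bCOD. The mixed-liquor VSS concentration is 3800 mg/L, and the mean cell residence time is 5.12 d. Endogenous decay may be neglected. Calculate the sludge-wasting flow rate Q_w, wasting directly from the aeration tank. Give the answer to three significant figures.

With k_d = 0 the design equation reduces to V = Y Q (S₀−S) θ_c / X = 0.322 × 35000 × (310 − 18.2) × 5.12 / 3800 = 4431 m³.
For wasting at MLVSS concentration, Q_w = V/θ_c = 4431/5.12 = 865.4 m³/d.

Q_w ≈ 865 m³/d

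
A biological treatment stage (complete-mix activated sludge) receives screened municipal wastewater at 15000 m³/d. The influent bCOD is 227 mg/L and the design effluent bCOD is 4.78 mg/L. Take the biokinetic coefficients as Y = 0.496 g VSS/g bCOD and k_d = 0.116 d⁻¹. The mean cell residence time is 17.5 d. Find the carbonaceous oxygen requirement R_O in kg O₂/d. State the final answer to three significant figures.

Observed yield with endogenous decay: Y_obs = Y / (1 + k_d·θ_c) = 0.496 / (1 + 0.116 × 17.5) = 0.496 / 3.030 = 0.1637 g VSS/g bCOD.
Substrate removed = Q·(S₀ − S) = 15000 m³/d × (227 − 4.78) g/m³ = 3.33×10^6 g/d = 3333 kg/d.
Biomass synthesised: P_X = Y_obs × 3333 = 545.6 kg VSS/d.
R_O = Q·(S₀ − S) − 1.42·P_X = 3333 − 1.42 × 545.6 = 2558 kg O₂/d.

R_O ≈ 2560 kg O₂/d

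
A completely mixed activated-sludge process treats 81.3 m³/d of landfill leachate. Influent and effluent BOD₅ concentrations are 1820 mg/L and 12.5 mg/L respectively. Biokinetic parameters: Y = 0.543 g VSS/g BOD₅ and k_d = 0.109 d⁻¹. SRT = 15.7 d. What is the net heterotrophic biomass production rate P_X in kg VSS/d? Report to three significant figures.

Y_obs = Y / (1 + k_d θ_c) = 0.543 / (1 + 0.109 × 15.7) = 0.543 / 2.711 = 0.2003.
Q·(S₀ − S) = 81.3 × (1820 − 12.5) × 10⁻³ = 146.9 kg/d removed.
Net biomass production P_X = Y_obs × Q·(S₀ − S) = 0.2003 × 146.9 = 29.43 kg VSS/d.

P_X ≈ 29.4 kg VSS/d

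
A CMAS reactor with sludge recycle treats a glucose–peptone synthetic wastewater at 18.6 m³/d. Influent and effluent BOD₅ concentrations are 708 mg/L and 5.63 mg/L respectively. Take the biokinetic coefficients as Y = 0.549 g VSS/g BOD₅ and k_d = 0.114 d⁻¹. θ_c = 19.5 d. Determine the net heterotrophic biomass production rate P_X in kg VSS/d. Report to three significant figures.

P_X ≈ 2.23 kg VSS/d

Observed yield with endogenous decay: Y_obs = Y / (1 + k_d·θ_c) = 0.549 / (1 + 0.114 × 19.5) = 0.549 / 3.223 = 0.1703 g VSS/g BOD₅.
Mass of BOD₅ removed per day: Q(S₀ − S) = 18.6 × 702.4 g/m³ = 13.06 kg/d.
Net biomass production P_X = Y_obs × Q·(S₀ − S) = 0.1703 × 13.06 = 2.225 kg VSS/d.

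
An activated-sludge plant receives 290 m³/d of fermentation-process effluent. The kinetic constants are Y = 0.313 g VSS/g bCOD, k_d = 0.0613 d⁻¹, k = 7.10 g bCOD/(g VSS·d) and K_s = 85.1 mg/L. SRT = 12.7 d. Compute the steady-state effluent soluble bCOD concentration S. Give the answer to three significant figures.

S ≈ 5.72 mg/L

From the Monod/SRT balance for a CMAS, S = K_s·(1+k_d θ_c)/[θ_c·(Y k − k_d) − 1] = 85.1 × (1 + 0.0613 × 12.7) / [12.7 × (0.313 × 7.10 − 0.0613) − 1] = 151.4 / 26.44 = 5.723 mg/L.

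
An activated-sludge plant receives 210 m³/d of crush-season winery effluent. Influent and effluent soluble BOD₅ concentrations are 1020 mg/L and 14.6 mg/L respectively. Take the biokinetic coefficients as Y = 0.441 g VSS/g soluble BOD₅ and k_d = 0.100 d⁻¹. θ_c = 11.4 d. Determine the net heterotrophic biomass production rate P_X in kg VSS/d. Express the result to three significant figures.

P_X ≈ 43.5 kg VSS/d

Correct the yield for decay: Y_obs = Y/(1 + k_d θ_c) = 0.441 / (1 + 0.100 × 11.4) = 0.441 / 2.140 = 0.2061.
Q·(S₀ − S) = 210 × (1020 − 14.6) × 10⁻³ = 211.1 kg/d removed.
Net biomass production P_X = Y_obs × Q·(S₀ − S) = 0.2061 × 211.1 = 43.51 kg VSS/d.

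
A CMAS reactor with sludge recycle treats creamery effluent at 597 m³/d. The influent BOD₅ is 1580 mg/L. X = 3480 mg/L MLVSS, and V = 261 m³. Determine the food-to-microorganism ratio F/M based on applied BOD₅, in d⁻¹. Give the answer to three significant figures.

F/M = Q·S₀ / (V·X) = 597 × 1580 / (261.0 × 3480) = 1.039 g BOD₅·(g VSS·d)⁻¹.

F/M ≈ 1.04 d⁻¹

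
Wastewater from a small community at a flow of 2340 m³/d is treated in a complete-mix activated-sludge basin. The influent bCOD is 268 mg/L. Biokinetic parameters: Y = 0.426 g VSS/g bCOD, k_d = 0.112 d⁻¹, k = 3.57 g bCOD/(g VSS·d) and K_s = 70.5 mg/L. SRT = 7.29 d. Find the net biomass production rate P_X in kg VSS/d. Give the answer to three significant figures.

For a completely mixed reactor with recycle the Lawrence–McCarty relation gives S = K_s·(1 + k_d·θ_c) / [θ_c·(Y·k − k_d) − 1] = 70.5 × (1 + 0.112 × 7.29) / [7.29 × (0.426 × 3.57 − 0.112) − 1] = 128.1 / 9.270 = 13.81 mg/L.
Observed yield with endogenous decay: Y_obs = Y / (1 + k_d·θ_c) = 0.426 / (1 + 0.112 × 7.29) = 0.426 / 1.816 = 0.2345 g VSS/g bCOD.
ΔS = 268 − 13.8 = 254.2 mg/L, so the substrate removal rate is 2340 × 254.2/1000 = 594.8 kg bCOD/d.
Net biomass production P_X = Y_obs × Q·(S₀ − S) = 0.2345 × 594.8 = 139.5 kg VSS/d.

P_X ≈ 139 kg VSS/d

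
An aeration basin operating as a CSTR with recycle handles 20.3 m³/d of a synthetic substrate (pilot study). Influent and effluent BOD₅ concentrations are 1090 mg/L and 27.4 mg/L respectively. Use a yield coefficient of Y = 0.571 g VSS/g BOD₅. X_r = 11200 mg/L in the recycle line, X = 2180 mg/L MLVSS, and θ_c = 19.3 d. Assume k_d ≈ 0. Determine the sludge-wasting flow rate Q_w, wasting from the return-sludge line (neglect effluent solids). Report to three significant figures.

V·X = Y·Q·ΔS·θ_c gives V = 0.571 × 20.3 × (1090 − 27.4) × 19.3 / 2180 = 109.0 m³.
Q_w = (V·X)/(θ_c X_r) = 109.0 × 2180 / (19.3 × 11200) = 1.100 m³/d.

Q_w ≈ 1.10 m³/d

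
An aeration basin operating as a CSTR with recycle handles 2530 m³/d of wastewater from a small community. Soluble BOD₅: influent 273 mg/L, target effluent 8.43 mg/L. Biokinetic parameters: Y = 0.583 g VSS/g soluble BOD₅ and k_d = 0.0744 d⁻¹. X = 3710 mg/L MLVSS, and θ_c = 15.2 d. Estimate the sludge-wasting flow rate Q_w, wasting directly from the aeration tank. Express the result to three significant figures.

Rearranging the biomass balance for a CMAS with decay, V = Y·Q·ΔS·θ_c / [X·(1+k_d θ_c)] = 0.583 × 2530 × (273 − 8.43) × 15.2 / [3710 × (1 + 0.0744 × 15.2)] = 5.93×10^6 / 7906 = 750.3 m³.
Wasting from the aeration tank: Q_w = V / θ_c = 750.3 / 15.2 = 49.36 m³/d.

Q_w ≈ 49.4 m³/d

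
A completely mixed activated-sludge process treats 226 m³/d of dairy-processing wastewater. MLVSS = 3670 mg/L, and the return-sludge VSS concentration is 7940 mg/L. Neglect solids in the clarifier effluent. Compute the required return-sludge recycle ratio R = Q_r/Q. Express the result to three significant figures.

R ≈ 0.859

R = Q_r/Q = X/(X_r − X) = 3670 / (7940 − 3670) = 0.8595.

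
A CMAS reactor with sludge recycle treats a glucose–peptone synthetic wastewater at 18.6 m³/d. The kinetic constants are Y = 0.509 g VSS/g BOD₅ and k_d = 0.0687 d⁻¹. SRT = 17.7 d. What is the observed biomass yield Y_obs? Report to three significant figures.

Observed yield with endogenous decay: Y_obs = Y / (1 + k_d·θ_c) = 0.509 / (1 + 0.0687 × 17.7) = 0.509 / 2.216 = 0.2297 g VSS/g BOD₅.

Y_obs ≈ 0.230 g VSS/g BOD₅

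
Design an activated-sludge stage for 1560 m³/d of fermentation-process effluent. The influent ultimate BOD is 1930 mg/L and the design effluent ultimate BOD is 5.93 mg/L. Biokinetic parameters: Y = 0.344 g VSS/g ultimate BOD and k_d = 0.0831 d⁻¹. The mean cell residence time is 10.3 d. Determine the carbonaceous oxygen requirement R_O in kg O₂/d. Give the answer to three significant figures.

R_O ≈ 2210 kg O₂/d

Y_obs = Y / (1 + k_d θ_c) = 0.344 / (1 + 0.0831 × 10.3) = 0.344 / 1.856 = 0.1854.
ΔS = 1930 − 5.93 = 1924 mg/L, so the substrate removal rate is 1560 × 1924/1000 = 3002 kg ultimate BOD/d.
Biomass synthesised: P_X = Y_obs × 3002 = 556.3 kg VSS/d.
R_O = Q·(S₀ − S) − 1.42·P_X = 3002 − 1.42 × 556.3 = 2212 kg O₂/d.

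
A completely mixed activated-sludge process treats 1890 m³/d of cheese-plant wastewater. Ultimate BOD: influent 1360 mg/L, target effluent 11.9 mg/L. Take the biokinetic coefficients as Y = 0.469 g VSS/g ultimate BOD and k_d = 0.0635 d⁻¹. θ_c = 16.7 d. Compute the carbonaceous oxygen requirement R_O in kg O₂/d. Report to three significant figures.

R_O ≈ 1720 kg O₂/d

Observed yield with endogenous decay: Y_obs = Y / (1 + k_d·θ_c) = 0.469 / (1 + 0.0635 × 16.7) = 0.469 / 2.060 = 0.2276 g VSS/g ultimate BOD.
Mass of ultimate BOD removed per day: Q(S₀ − S) = 1890 × 1348 g/m³ = 2548 kg/d.
Biomass synthesised: P_X = Y_obs × 2548 = 580.0 kg VSS/d.
R_O = Q·ΔS − 1.42 P_X = 2548 − 823.5 = 1724 kg O₂/d.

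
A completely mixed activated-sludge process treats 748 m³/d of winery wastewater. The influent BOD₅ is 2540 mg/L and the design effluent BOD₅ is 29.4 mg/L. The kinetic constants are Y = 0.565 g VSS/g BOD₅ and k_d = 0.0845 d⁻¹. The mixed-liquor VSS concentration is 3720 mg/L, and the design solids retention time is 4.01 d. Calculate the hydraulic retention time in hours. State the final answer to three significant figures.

τ ≈ 27.4 h

Steady-state biomass mass balance: V·X·(1 + k_d·θ_c) = Y·Q·(S₀ − S)·θ_c, so V = 0.565 × 748 × (2540 − 29.4) × 4.01 / [3720 × (1 + 0.0845 × 4.01)] = 4.25×10^6 / 4981 = 854.3 m³.
τ = V/Q = 854.3/748 = 1.142 d, or 27.41 h.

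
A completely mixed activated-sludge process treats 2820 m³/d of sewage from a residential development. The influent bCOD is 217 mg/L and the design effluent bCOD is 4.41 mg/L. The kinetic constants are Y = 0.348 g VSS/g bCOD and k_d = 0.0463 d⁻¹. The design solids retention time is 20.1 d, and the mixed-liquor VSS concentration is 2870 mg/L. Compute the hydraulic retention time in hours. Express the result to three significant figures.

τ ≈ 6.44 h

From the SRT design equation V = Y Q (S₀−S) θ_c / [X (1 + k_d θ_c)] = 0.348 × 2820 × (217 − 4.41) × 20.1 / [2870 × (1 + 0.0463 × 20.1)] = 4.19×10^6 / 5541 = 756.8 m³.
Hydraulic retention time τ = V/Q = 756.8 / 2820 = 0.2684 d = 6.441 h.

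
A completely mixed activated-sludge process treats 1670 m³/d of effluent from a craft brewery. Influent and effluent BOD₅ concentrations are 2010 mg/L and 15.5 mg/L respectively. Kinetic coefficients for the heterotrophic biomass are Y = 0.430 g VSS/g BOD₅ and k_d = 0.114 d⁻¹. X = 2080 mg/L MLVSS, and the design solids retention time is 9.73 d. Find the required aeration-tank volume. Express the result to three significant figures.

V ≈ 3180 m³

From the SRT design equation V = Y Q (S₀−S) θ_c / [X (1 + k_d θ_c)] = 0.430 × 1670 × (2010 − 15.5) × 9.73 / [2080 × (1 + 0.114 × 9.73)] = 1.39×10^7 / 4387 = 3176 m³.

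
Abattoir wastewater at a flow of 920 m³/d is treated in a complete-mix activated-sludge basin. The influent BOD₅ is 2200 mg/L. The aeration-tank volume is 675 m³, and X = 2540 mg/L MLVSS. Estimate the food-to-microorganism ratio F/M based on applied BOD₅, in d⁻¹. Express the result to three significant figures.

F/M ≈ 1.18 d⁻¹

Food-to-microorganism ratio F/M = Q S₀ / (V X) = 920 × 2200 / (675.0 × 2540) = 1.181 d⁻¹.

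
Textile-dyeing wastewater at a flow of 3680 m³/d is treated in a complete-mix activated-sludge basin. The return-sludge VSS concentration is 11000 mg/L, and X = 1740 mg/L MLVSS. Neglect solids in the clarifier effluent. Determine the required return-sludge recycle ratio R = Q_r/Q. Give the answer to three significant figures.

Mass balance around the secondary clarifier (neglecting effluent solids): R = X / (X_r − X) = 1740 / (11000 − 1740) = 0.1879.

R ≈ 0.188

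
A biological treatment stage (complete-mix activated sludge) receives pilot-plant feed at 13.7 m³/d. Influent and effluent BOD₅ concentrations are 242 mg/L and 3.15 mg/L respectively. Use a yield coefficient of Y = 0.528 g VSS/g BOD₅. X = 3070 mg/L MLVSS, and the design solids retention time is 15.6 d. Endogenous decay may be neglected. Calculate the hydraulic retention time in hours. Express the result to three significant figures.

τ ≈ 15.4 h

Biomass mass balance (decay neglected): V·X = Y·Q·(S₀ − S)·θ_c, so V = 0.528 × 13.7 × (242 − 3.15) × 15.6 / 3070 = 8.779 m³.
Hydraulic retention time τ = V/Q = 8.779 / 13.7 = 0.6408 d = 15.38 h.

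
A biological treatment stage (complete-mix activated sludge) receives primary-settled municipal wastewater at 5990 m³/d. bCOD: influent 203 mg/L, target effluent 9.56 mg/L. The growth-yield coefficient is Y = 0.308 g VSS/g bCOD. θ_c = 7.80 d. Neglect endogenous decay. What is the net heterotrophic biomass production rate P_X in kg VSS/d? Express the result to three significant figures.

P_X ≈ 357 kg VSS/d

No decay correction is needed, so Y_obs = Y = 0.308.
ΔS = 203 − 9.56 = 193.4 mg/L, so the substrate removal rate is 5990 × 193.4/1000 = 1159 kg bCOD/d.
Biomass produced: P_X = Y_obs·Q·ΔS = 0.3080 × 1159 ≈ 356.9 kg VSS/d.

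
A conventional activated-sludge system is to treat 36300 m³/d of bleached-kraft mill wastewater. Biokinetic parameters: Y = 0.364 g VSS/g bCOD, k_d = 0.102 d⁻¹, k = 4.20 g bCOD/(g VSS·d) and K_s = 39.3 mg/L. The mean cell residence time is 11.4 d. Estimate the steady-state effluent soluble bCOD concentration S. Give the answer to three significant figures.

Effluent substrate depends only on kinetics and SRT: S = K_s(1 + k_d θ_c) / [θ_c(Yk − k_d) − 1] = 39.3 × (1 + 0.102 × 11.4) / [11.4 × (0.364 × 4.20 − 0.102) − 1] = 85.00 / 15.27 = 5.568 mg/L.

S ≈ 5.57 mg/L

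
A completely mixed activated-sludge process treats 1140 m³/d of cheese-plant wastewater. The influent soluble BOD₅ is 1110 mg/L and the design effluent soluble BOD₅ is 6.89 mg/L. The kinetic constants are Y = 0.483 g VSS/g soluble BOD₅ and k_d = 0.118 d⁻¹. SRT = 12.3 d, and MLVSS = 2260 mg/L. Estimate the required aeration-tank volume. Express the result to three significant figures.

Steady-state biomass mass balance: V·X·(1 + k_d·θ_c) = Y·Q·(S₀ − S)·θ_c, so V = 0.483 × 1140 × (1110 − 6.89) × 12.3 / [2260 × (1 + 0.118 × 12.3)] = 7.47×10^6 / 5540 = 1349 m³.

V ≈ 1350 m³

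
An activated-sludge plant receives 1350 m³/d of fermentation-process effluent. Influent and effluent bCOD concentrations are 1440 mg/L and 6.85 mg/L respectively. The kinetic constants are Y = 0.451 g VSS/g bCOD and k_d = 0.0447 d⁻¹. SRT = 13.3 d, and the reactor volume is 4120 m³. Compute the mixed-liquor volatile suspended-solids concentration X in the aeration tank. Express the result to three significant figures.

X = Y·Q·ΔS·θ_c / [V·(1 + k_d θ_c)] = 0.451 × 1350 × (1440 − 6.85) × 13.3 / [4120 × (1 + 0.0447 × 13.3)] = 1767 mg/L.

X ≈ 1770 mg/L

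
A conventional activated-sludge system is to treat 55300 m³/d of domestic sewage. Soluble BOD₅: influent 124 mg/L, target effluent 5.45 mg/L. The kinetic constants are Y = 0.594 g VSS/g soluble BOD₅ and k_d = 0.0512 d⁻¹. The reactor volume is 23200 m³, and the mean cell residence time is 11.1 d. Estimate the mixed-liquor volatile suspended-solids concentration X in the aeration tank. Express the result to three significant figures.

From V·X·(1 + k_d·θ_c) = Y·Q·(S₀ − S)·θ_c: X = 0.594 × 55300 × (124 − 5.45) × 11.1 / [23200 × (1 + 0.0512 × 11.1)] = 1188 mg/L.

X ≈ 1190 mg/L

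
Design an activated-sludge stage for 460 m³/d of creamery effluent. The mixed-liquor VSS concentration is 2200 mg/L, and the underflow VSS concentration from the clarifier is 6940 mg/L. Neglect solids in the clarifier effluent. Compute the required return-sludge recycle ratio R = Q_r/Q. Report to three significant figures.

R = Q_r/Q = X/(X_r − X) = 2200 / (6940 − 2200) = 0.4641.

R ≈ 0.464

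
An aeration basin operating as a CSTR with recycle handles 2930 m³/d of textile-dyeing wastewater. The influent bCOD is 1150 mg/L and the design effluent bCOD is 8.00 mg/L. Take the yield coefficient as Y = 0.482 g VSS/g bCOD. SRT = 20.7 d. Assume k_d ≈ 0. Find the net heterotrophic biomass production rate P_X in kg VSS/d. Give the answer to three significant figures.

No decay correction is needed, so Y_obs = Y = 0.482.
Substrate removed = Q·(S₀ − S) = 2930 m³/d × (1150 − 8.00) g/m³ = 3.35×10^6 g/d = 3346 kg/d.
So the net sludge growth is P_X = 0.4820 × 3346 = 1613 kg VSS/d.

P_X ≈ 1610 kg VSS/d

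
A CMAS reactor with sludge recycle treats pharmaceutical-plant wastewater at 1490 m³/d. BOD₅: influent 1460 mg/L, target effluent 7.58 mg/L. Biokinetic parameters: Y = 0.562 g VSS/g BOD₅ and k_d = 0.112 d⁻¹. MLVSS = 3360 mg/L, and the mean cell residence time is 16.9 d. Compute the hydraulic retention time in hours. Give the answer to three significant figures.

τ ≈ 34.1 h

From the SRT design equation V = Y Q (S₀−S) θ_c / [X (1 + k_d θ_c)] = 0.562 × 1490 × (1460 − 7.58) × 16.9 / [3360 × (1 + 0.112 × 16.9)] = 2.06×10^7 / 9720 = 2115 m³.
HRT = V/Q = 2115 m³ / 1490 m³·d⁻¹ = 1.419 d × 24 = 34.06 h.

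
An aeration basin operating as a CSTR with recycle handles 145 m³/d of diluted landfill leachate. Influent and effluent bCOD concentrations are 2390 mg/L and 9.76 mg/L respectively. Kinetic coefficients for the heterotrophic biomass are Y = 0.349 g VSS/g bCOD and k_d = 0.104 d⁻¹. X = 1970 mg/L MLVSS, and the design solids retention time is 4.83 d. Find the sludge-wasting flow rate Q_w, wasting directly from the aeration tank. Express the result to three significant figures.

Steady-state biomass mass balance: V·X·(1 + k_d·θ_c) = Y·Q·(S₀ − S)·θ_c, so V = 0.349 × 145 × (2390 − 9.76) × 4.83 / [1970 × (1 + 0.104 × 4.83)] = 5.82×10^5 / 2960 = 196.6 m³.
With mixed-liquor wasting, θ_c = V/Q_w, so Q_w = V/θ_c = 196.6/4.83 = 40.70 m³/d.

Q_w ≈ 40.7 m³/d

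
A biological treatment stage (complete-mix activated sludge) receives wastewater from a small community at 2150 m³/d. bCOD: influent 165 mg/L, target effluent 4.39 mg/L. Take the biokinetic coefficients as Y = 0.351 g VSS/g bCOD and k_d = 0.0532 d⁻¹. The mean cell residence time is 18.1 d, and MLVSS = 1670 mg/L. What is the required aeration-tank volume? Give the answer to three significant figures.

Rearranging the biomass balance for a CMAS with decay, V = Y·Q·ΔS·θ_c / [X·(1+k_d θ_c)] = 0.351 × 2150 × (165 − 4.39) × 18.1 / [1670 × (1 + 0.0532 × 18.1)] = 2.19×10^6 / 3278 = 669.2 m³.

V ≈ 669 m³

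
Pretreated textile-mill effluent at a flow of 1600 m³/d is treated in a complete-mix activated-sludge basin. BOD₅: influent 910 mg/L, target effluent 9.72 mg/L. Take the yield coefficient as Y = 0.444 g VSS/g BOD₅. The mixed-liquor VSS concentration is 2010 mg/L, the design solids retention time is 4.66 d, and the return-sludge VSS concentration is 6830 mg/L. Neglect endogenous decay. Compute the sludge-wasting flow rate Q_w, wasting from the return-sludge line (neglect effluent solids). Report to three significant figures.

Q_w ≈ 93.6 m³/d

Biomass mass balance (decay neglected): V·X = Y·Q·(S₀ − S)·θ_c, so V = 0.444 × 1600 × (910 − 9.72) × 4.66 / 2010 = 1483 m³.
θ_c = V·X/(Q_w·X_r) when wasting from the recycle, so Q_w = V·X/(θ_c·X_r) = 1483 × 2010 / (4.66 × 6830) = 93.64 m³/d.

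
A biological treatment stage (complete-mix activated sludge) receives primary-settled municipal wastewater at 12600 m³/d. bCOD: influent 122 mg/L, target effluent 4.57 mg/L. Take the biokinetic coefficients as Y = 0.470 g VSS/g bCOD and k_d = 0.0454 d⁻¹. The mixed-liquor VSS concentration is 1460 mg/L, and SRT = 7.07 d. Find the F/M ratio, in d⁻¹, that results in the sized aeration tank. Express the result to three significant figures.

F/M ≈ 0.413 d⁻¹

Rearranging the biomass balance for a CMAS with decay, V = Y·Q·ΔS·θ_c / [X·(1+k_d θ_c)] = 0.470 × 12600 × (122 − 4.57) × 7.07 / [1460 × (1 + 0.0454 × 7.07)] = 4.92×10^6 / 1929 = 2549 m³.
F/M = Q·S₀ / (V·X) = 12600 × 122 / (2549 × 1460) = 0.4130 g bCOD·(g VSS·d)⁻¹.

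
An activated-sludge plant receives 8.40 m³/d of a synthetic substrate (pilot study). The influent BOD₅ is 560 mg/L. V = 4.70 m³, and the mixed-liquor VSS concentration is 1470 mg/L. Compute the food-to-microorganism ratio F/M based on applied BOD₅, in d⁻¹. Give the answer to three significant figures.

F/M ≈ 0.681 d⁻¹

F/M = applied load / biomass = Q·S₀/(V·X) = 8.40 × 560 / (4.700 × 1470) = 0.6809 d⁻¹.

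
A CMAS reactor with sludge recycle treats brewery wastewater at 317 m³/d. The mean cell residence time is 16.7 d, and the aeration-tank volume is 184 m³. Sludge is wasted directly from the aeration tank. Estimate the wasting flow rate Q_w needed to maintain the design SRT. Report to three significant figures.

Q_w ≈ 11.0 m³/d

Wasting from the aeration tank: Q_w = V / θ_c = 184.0 / 16.7 = 11.02 m³/d.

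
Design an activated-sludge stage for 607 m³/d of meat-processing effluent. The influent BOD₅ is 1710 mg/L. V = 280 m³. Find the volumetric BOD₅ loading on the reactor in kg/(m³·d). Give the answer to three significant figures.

L_v ≈ 3.71 kg BOD₅/(m³·d)

L_v = Q S₀ / V = 607 × 1710 × 10⁻³ / 280.0 = 3.707 kg/(m³·d).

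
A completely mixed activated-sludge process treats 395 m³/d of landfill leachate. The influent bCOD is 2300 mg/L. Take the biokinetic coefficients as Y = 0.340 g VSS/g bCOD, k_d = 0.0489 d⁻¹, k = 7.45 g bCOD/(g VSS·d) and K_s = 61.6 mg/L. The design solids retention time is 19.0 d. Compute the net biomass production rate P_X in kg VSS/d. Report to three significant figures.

P_X ≈ 160 kg VSS/d

Effluent substrate depends only on kinetics and SRT: S = K_s(1 + k_d θ_c) / [θ_c(Yk − k_d) − 1] = 61.6 × (1 + 0.0489 × 19.0) / [19.0 × (0.340 × 7.45 − 0.0489) − 1] = 118.8 / 46.20 = 2.572 mg/L.
Observed yield with endogenous decay: Y_obs = Y / (1 + k_d·θ_c) = 0.340 / (1 + 0.0489 × 19.0) = 0.340 / 1.929 = 0.1762 g VSS/g bCOD.
ΔS = 2300 − 2.57 = 2297 mg/L, so the substrate removal rate is 395 × 2297/1000 = 907.5 kg bCOD/d.
Biomass produced: P_X = Y_obs·Q·ΔS = 0.1762 × 907.5 ≈ 159.9 kg VSS/d.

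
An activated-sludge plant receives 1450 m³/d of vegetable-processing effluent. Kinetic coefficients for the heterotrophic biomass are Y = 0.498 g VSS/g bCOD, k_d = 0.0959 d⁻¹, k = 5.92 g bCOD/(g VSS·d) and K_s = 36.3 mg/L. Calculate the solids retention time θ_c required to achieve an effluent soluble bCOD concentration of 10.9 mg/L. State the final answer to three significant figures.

Specific growth rate at S = 10.9 mg/L: μ = YkS/(K_s+S) = 0.498·5.92·10.9/(36.3+10.9) = 0.6808 d⁻¹.
Then 1/θ_c = μ − k_d = 0.6808 − 0.0959 = 0.5849 d⁻¹, giving θ_c = 1.710 d.

θ_c ≈ 1.71 d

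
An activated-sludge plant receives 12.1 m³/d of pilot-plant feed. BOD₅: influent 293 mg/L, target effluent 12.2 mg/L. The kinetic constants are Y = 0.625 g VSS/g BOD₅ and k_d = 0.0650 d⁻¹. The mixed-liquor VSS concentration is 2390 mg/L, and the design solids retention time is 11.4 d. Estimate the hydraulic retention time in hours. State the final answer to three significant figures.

τ ≈ 11.5 h

Steady-state biomass mass balance: V·X·(1 + k_d·θ_c) = Y·Q·(S₀ − S)·θ_c, so V = 0.625 × 12.1 × (293 − 12.2) × 11.4 / [2390 × (1 + 0.0650 × 11.4)] = 2.42×10^4 / 4161 = 5.818 m³.
HRT = V/Q = 5.818 m³ / 12.1 m³·d⁻¹ = 0.4808 d × 24 = 11.54 h.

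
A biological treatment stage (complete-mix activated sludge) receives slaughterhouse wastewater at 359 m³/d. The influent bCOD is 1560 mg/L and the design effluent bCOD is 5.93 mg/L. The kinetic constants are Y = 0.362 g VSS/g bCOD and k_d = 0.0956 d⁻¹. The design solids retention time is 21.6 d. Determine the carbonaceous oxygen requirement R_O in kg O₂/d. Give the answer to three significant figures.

R_O ≈ 464 kg O₂/d

The observed yield is Y_obs = Y/(1 + k_d·θ_c) = 0.362 / (1 + 0.0956 × 21.6) = 0.362 / 3.065 = 0.1181 g VSS per g bCOD removed.
Q·(S₀ − S) = 359 × (1560 − 5.93) × 10⁻³ = 557.9 kg/d removed.
Net sludge production P_X = 0.1181 × 557.9 = 65.89 kg VSS/d.
Carbonaceous O₂ demand = substrate oxidised − cell-mass equivalent = 557.9 − 1.42 × 65.89 = 464.3 kg O₂/d.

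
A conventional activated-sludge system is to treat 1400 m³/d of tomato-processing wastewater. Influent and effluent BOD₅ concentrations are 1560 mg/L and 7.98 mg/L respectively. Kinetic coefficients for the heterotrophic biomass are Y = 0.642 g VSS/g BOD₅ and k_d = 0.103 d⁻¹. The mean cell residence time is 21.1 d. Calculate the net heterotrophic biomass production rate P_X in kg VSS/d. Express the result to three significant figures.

P_X ≈ 440 kg VSS/d

Observed yield with endogenous decay: Y_obs = Y / (1 + k_d·θ_c) = 0.642 / (1 + 0.103 × 21.1) = 0.642 / 3.173 = 0.2023 g VSS/g BOD₅.
Substrate removed = Q·(S₀ − S) = 1400 m³/d × (1560 − 7.98) g/m³ = 2.17×10^6 g/d = 2173 kg/d.
So the net sludge growth is P_X = 0.2023 × 2173 = 439.6 kg VSS/d.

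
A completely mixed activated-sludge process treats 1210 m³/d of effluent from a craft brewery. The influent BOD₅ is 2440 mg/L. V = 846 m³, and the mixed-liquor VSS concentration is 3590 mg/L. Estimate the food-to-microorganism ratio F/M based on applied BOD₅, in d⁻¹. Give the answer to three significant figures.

F/M ≈ 0.972 d⁻¹

F/M = Q·S₀ / (V·X) = 1210 × 2440 / (846.0 × 3590) = 0.9721 g BOD₅·(g VSS·d)⁻¹.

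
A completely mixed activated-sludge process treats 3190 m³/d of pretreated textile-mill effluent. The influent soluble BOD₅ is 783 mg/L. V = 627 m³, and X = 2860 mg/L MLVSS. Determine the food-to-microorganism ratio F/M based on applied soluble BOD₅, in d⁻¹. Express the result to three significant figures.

Food-to-microorganism ratio F/M = Q S₀ / (V X) = 3190 × 783 / (627.0 × 2860) = 1.393 d⁻¹.

F/M ≈ 1.39 d⁻¹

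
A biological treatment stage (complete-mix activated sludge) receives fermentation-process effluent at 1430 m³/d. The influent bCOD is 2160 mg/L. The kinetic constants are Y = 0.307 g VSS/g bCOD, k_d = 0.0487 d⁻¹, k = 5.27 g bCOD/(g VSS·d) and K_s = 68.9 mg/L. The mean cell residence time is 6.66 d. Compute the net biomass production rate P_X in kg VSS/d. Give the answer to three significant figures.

P_X ≈ 713 kg VSS/d

For a completely mixed reactor with recycle the Lawrence–McCarty relation gives S = K_s·(1 + k_d·θ_c) / [θ_c·(Y·k − k_d) − 1] = 68.9 × (1 + 0.0487 × 6.66) / [6.66 × (0.307 × 5.27 − 0.0487) − 1] = 91.25 / 9.451 = 9.655 mg/L.
Correct the yield for decay: Y_obs = Y/(1 + k_d θ_c) = 0.307 / (1 + 0.0487 × 6.66) = 0.307 / 1.324 = 0.2318.
Mass of bCOD removed per day: Q(S₀ − S) = 1430 × 2150 g/m³ = 3075 kg/d.
So the net sludge growth is P_X = 0.2318 × 3075 = 712.8 kg VSS/d.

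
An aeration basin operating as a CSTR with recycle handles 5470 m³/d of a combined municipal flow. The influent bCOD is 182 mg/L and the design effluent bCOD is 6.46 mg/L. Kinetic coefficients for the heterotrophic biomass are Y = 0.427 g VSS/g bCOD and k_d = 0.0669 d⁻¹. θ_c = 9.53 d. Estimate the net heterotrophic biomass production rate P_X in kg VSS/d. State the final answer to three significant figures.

Observed yield with endogenous decay: Y_obs = Y / (1 + k_d·θ_c) = 0.427 / (1 + 0.0669 × 9.53) = 0.427 / 1.638 = 0.2608 g VSS/g bCOD.
ΔS = 182 − 6.46 = 175.5 mg/L, so the substrate removal rate is 5470 × 175.5/1000 = 960.2 kg bCOD/d.
Net biomass production P_X = Y_obs × Q·(S₀ − S) = 0.2608 × 960.2 = 250.4 kg VSS/d.

P_X ≈ 250 kg VSS/d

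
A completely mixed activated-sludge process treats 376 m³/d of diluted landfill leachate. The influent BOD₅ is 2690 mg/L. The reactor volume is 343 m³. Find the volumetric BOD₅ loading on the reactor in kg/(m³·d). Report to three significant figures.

L_v = Q S₀ / V = 376 × 2690 × 10⁻³ / 343.0 = 2.949 kg/(m³·d).

L_v ≈ 2.95 kg BOD₅/(m³·d)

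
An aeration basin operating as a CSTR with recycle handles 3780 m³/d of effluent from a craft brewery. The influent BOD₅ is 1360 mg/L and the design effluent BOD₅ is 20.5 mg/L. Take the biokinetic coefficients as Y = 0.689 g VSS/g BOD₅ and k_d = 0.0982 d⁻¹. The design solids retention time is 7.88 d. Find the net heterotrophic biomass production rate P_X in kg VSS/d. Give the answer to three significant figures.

P_X ≈ 1970 kg VSS/d

The observed yield is Y_obs = Y/(1 + k_d·θ_c) = 0.689 / (1 + 0.0982 × 7.88) = 0.689 / 1.774 = 0.3884 g VSS per g BOD₅ removed.
Q·(S₀ − S) = 3780 × (1360 − 20.5) × 10⁻³ = 5063 kg/d removed.
So the net sludge growth is P_X = 0.3884 × 5063 = 1967 kg VSS/d.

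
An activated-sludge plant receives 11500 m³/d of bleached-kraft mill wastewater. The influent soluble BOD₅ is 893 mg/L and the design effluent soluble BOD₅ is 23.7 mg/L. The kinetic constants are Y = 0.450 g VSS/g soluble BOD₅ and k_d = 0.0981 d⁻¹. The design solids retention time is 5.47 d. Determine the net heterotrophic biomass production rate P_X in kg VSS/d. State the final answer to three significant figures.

P_X ≈ 2930 kg VSS/d

Correct the yield for decay: Y_obs = Y/(1 + k_d θ_c) = 0.450 / (1 + 0.0981 × 5.47) = 0.450 / 1.537 = 0.2929.
ΔS = 893 − 23.7 = 869.3 mg/L, so the substrate removal rate is 11500 × 869.3/1000 = 9997 kg soluble BOD₅/d.
So the net sludge growth is P_X = 0.2929 × 9997 = 2928 kg VSS/d.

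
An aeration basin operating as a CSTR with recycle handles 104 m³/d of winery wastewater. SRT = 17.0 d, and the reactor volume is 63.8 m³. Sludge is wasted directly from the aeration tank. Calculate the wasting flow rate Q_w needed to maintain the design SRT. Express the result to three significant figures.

Q_w ≈ 3.75 m³/d

With mixed-liquor wasting, θ_c = V/Q_w, so Q_w = V/θ_c = 63.80/17.0 = 3.753 m³/d.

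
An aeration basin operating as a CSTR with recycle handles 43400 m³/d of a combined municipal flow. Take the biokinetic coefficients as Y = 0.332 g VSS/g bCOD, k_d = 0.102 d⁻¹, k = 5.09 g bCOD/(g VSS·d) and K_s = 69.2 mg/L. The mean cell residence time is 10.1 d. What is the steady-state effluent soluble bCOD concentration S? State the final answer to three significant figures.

From the Monod/SRT balance for a CMAS, S = K_s·(1+k_d θ_c)/[θ_c·(Y k − k_d) − 1] = 69.2 × (1 + 0.102 × 10.1) / [10.1 × (0.332 × 5.09 − 0.102) − 1] = 140.5 / 15.04 = 9.343 mg/L.

S ≈ 9.34 mg/L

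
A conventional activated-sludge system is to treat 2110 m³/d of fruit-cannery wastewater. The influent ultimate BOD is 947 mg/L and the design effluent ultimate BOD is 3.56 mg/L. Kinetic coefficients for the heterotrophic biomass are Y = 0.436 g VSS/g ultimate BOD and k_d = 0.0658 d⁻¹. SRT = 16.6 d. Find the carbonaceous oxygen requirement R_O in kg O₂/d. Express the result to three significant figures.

R_O ≈ 1400 kg O₂/d

Correct the yield for decay: Y_obs = Y/(1 + k_d θ_c) = 0.436 / (1 + 0.0658 × 16.6) = 0.436 / 2.092 = 0.2084.
ΔS = 947 − 3.56 = 943.4 mg/L, so the substrate removal rate is 2110 × 943.4/1000 = 1991 kg ultimate BOD/d.
P_X = Y_obs·Q·(S₀ − S) = 0.2084 × 1991 = 414.8 kg VSS/d.
Carbonaceous O₂ demand = substrate oxidised − cell-mass equivalent = 1991 − 1.42 × 414.8 = 1402 kg O₂/d.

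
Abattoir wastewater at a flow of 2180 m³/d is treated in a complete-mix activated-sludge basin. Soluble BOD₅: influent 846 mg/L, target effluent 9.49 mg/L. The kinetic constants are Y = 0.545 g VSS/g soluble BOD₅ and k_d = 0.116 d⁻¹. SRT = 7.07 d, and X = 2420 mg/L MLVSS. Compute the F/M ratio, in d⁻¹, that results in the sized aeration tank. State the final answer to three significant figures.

F/M ≈ 0.478 d⁻¹

Steady-state biomass mass balance: V·X·(1 + k_d·θ_c) = Y·Q·(S₀ − S)·θ_c, so V = 0.545 × 2180 × (846 − 9.49) × 7.07 / [2420 × (1 + 0.116 × 7.07)] = 7.03×10^6 / 4405 = 1595 m³.
F/M = Q·S₀ / (V·X) = 2180 × 846 / (1595 × 2420) = 0.4777 g soluble BOD₅·(g VSS·d)⁻¹.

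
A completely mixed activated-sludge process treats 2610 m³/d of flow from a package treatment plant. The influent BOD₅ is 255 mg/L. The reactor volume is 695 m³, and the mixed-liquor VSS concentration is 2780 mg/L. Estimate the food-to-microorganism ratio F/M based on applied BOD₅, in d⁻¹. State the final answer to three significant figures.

F/M ≈ 0.344 d⁻¹

F/M = Q·S₀ / (V·X) = 2610 × 255 / (695.0 × 2780) = 0.3445 g BOD₅·(g VSS·d)⁻¹.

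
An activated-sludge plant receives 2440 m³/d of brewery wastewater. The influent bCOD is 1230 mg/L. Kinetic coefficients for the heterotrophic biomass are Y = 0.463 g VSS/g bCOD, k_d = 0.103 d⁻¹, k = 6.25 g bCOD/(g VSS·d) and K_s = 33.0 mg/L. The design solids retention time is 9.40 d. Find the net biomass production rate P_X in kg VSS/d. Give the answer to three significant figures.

P_X ≈ 705 kg VSS/d

Effluent substrate depends only on kinetics and SRT: S = K_s(1 + k_d θ_c) / [θ_c(Yk − k_d) − 1] = 33.0 × (1 + 0.103 × 9.40) / [9.40 × (0.463 × 6.25 − 0.103) − 1] = 64.95 / 25.23 = 2.574 mg/L.
The observed yield is Y_obs = Y/(1 + k_d·θ_c) = 0.463 / (1 + 0.103 × 9.40) = 0.463 / 1.968 = 0.2352 g VSS per g bCOD removed.
Substrate removed = Q·(S₀ − S) = 2440 m³/d × (1230 − 2.57) g/m³ = 2.99×10^6 g/d = 2995 kg/d.
Biomass produced: P_X = Y_obs·Q·ΔS = 0.2352 × 2995 ≈ 704.5 kg VSS/d.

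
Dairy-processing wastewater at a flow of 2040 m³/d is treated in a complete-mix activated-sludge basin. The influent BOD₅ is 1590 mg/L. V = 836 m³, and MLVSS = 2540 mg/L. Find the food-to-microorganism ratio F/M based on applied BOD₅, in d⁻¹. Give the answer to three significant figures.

F/M ≈ 1.53 d⁻¹

F/M = Q·S₀ / (V·X) = 2040 × 1590 / (836.0 × 2540) = 1.528 g BOD₅·(g VSS·d)⁻¹.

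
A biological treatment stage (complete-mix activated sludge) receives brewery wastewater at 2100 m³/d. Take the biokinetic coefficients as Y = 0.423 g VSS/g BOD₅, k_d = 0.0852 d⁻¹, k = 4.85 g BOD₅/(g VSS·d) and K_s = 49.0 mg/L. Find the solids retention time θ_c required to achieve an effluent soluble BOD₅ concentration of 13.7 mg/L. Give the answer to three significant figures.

θ_c ≈ 2.75 d

Specific growth rate at S = 13.7 mg/L: μ = YkS/(K_s+S) = 0.423·4.85·13.7/(49.0+13.7) = 0.4483 d⁻¹.
θ_c = 1/(μ − k_d) = 1/(0.4483 − 0.0852) = 1/0.3631 = 2.754 d.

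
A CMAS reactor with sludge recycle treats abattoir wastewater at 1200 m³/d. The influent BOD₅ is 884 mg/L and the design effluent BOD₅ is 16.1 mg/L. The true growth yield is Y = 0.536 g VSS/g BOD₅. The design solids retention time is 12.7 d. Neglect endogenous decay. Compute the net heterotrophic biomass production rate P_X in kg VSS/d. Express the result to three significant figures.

P_X ≈ 558 kg VSS/d

With endogenous decay neglected, the observed yield equals the true yield: Y_obs = Y = 0.536 g VSS/g BOD₅.
Substrate removed = Q·(S₀ − S) = 1200 m³/d × (884 − 16.1) g/m³ = 1.04×10^6 g/d = 1041 kg/d.
Biomass produced: P_X = Y_obs·Q·ΔS = 0.5360 × 1041 ≈ 558.2 kg VSS/d.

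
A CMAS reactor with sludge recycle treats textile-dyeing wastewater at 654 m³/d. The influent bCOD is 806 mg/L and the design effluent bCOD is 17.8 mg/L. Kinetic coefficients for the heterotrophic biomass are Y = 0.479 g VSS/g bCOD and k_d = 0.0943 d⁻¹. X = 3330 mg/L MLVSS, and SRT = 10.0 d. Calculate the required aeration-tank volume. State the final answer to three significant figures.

Steady-state biomass mass balance: V·X·(1 + k_d·θ_c) = Y·Q·(S₀ − S)·θ_c, so V = 0.479 × 654 × (806 − 17.8) × 10.0 / [3330 × (1 + 0.0943 × 10.0)] = 2.47×10^6 / 6470 = 381.6 m³.

V ≈ 382 m³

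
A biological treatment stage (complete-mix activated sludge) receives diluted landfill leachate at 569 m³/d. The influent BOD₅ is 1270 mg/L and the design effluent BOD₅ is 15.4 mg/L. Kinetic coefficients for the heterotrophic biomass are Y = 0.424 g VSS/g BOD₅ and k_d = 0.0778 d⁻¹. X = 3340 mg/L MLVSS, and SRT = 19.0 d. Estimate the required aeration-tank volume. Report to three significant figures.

From the SRT design equation V = Y Q (S₀−S) θ_c / [X (1 + k_d θ_c)] = 0.424 × 569 × (1270 − 15.4) × 19.0 / [3340 × (1 + 0.0778 × 19.0)] = 5.75×10^6 / 8277 = 694.8 m³.

V ≈ 695 m³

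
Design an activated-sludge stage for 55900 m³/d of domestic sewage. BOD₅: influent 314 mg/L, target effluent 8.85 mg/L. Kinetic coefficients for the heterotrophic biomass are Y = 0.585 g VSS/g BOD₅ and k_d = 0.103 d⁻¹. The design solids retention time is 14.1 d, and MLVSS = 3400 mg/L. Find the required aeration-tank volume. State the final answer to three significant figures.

From the SRT design equation V = Y Q (S₀−S) θ_c / [X (1 + k_d θ_c)] = 0.585 × 55900 × (314 − 8.85) × 14.1 / [3400 × (1 + 0.103 × 14.1)] = 1.41×10^8 / 8338 = 16875 m³.

V ≈ 16900 m³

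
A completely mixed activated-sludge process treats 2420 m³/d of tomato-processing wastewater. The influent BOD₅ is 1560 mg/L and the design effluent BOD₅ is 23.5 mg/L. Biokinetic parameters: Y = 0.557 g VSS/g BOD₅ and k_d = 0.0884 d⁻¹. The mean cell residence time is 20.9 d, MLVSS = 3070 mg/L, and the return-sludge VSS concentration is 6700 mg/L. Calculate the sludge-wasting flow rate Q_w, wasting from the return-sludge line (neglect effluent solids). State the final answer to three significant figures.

From the SRT design equation V = Y Q (S₀−S) θ_c / [X (1 + k_d θ_c)] = 0.557 × 2420 × (1560 − 23.5) × 20.9 / [3070 × (1 + 0.0884 × 20.9)] = 4.33×10^7 / 8742 = 4952 m³.
Q_w = (V·X)/(θ_c X_r) = 4952 × 3070 / (20.9 × 6700) = 108.6 m³/d.

Q_w ≈ 109 m³/d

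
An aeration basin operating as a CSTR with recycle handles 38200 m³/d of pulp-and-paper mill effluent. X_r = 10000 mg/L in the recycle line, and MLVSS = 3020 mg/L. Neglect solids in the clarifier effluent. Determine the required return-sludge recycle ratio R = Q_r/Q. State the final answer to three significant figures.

Solids balance on the clarifier gives (1+R)X = R·X_r, so R = X/(X_r − X) = 3020 / (10000 − 3020) = 0.4327.

R ≈ 0.433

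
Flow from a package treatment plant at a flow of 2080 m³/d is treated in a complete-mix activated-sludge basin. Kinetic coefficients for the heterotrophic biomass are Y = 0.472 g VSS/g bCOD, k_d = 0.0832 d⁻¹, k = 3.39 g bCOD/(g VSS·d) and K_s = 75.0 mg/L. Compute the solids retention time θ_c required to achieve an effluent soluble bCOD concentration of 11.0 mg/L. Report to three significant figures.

θ_c ≈ 8.23 d

Specific growth rate at S = 11.0 mg/L: μ = YkS/(K_s+S) = 0.472·3.39·11.0/(75.0+11.0) = 0.2047 d⁻¹.
Then 1/θ_c = μ − k_d = 0.2047 − 0.0832 = 0.1215 d⁻¹, giving θ_c = 8.233 d.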